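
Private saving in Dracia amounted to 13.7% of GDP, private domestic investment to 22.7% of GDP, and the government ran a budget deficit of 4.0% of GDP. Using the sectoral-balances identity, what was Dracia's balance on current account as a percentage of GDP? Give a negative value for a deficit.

-13.0

By the sectoral-balances identity, CA = (S_private - I) + (T - G).
Private balance = 13.7 - 22.7 = -9.0
Government balance (T - G) = -4.0
CA = -9.0 + (-4.0) = -13.0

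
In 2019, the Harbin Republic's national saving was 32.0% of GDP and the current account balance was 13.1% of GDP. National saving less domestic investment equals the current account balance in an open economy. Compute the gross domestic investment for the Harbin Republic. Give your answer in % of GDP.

S - I = CA (net lending to the rest of the world).
I = S - CA = 32.0 - 13.1 = 18.9

18.9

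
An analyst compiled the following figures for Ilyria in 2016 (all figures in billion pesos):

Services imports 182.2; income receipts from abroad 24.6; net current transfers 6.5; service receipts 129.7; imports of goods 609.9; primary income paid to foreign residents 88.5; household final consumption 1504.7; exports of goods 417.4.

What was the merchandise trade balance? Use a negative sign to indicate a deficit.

-192.5

Goods balance = 417.4 - 609.9 = -192.5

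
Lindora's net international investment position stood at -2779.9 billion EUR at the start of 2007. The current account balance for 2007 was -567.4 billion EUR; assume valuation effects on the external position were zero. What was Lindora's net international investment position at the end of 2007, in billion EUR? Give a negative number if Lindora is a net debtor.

With no valuation effects, change in NIIP = current account = -567.4
End-of-year NIIP = -2779.9 + (-567.4) = -3347.3

-3347.3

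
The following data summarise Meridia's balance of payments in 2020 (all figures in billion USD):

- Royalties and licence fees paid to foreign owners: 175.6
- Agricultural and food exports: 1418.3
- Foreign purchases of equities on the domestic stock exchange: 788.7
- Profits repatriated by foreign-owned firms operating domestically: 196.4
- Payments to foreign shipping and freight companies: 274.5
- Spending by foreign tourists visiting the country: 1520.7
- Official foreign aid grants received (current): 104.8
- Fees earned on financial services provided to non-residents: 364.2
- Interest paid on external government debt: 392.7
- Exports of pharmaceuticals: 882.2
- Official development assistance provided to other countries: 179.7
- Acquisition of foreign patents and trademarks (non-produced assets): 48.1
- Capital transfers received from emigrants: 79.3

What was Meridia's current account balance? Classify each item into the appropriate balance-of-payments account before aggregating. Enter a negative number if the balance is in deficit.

Goods: 1418.3 + 882.2 = 2300.5
Services: 1520.7 - 175.6 - 274.5 + 364.2 = 1434.8
Primary income: -392.7 - 196.4 = -589.1
Secondary income: 104.8 - 179.7 = -74.9
Current account = 2300.5 + 1434.8 + (-589.1) + (-74.9) = 3071.3
(Excluded from the current account — financial account: foreign purchases of equities on the domestic stock exchange 788.7; capital account: acquisition of foreign patents and trademarks (non-produced assets) 48.1, capital transfers received from emigrants 79.3.)

3071.3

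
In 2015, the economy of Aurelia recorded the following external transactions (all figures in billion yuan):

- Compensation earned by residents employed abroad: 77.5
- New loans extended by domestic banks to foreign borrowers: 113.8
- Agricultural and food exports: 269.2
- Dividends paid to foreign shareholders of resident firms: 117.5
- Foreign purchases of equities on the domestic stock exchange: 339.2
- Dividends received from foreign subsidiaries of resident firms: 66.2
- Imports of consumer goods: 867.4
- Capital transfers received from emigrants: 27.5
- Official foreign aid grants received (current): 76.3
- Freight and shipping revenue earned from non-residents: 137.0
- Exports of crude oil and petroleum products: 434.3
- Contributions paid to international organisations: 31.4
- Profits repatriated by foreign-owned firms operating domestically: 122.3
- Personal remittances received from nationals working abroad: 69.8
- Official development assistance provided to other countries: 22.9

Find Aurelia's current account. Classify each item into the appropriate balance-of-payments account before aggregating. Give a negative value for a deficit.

-31.2

Goods: 269.2 + 434.3 - 867.4 = -163.9
Services: 137.0
Primary income: -122.3 + 66.2 + 77.5 - 117.5 = -96.1
Secondary income: 69.8 - 31.4 + 76.3 - 22.9 = 91.8
Current account = (-163.9) + 137.0 + (-96.1) + 91.8 = -31.2
(Excluded from the current account — financial account: new loans extended by domestic banks to foreign borrowers 113.8, foreign purchases of equities on the domestic stock exchange 339.2; capital account: capital transfers received from emigrants 27.5.)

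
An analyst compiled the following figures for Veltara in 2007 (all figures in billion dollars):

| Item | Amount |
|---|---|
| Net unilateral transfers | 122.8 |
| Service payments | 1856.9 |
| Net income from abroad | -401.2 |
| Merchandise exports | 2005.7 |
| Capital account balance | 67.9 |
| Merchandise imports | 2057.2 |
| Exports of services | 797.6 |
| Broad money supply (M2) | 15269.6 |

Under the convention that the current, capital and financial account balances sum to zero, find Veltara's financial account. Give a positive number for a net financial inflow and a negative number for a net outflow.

1321.3

Goods balance = 2005.7 - 2057.2 = -51.5
Services balance = 797.6 - 1856.9 = -1059.3
Trade balance (goods + services) = -51.5 + (-1059.3) = -1110.8
Net primary income = -401.2
Net secondary income = 122.8
Current account = -1110.8 + (-401.2) + 122.8 = -1389.2
Financial account = -(-1389.2 + 67.9) = 1321.3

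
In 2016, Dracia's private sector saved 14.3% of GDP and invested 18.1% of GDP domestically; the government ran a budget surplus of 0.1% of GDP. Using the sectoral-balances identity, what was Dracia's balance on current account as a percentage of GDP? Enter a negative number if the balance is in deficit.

-3.7

By the sectoral-balances identity, CA = (S_private - I) + (T - G).
Private balance = 14.3 - 18.1 = -3.8
Government balance (T - G) = 0.1
CA = -3.8 + 0.1 = -3.7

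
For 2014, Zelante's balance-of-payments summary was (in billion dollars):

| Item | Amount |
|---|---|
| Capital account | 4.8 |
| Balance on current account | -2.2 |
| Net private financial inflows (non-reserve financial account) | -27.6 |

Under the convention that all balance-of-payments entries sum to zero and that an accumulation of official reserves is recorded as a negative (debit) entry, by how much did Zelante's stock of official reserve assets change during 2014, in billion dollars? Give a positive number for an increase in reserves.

Official reserve transactions balance = -((-2.2) + 4.8 + (-27.6)) = 25.0
An accumulation of reserves is recorded as a debit (negative entry), so the change in the stock of reserves is the negative of that balance.
Change in official reserves = -(25.0) = -25.0

-25.0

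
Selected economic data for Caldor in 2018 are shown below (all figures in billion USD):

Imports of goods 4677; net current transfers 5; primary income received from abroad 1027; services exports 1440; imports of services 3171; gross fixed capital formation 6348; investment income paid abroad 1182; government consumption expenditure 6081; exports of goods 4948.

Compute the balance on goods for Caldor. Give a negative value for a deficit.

271

Goods balance = 4948 - 4677 = 271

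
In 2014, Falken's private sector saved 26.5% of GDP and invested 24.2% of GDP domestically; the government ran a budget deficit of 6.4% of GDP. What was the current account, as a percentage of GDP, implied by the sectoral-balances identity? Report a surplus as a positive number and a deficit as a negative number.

By the sectoral-balances identity, CA = (S_private - I) + (T - G).
Private balance = 26.5 - 24.2 = 2.3
Government balance (T - G) = -6.4
CA = 2.3 + (-6.4) = -4.1

-4.1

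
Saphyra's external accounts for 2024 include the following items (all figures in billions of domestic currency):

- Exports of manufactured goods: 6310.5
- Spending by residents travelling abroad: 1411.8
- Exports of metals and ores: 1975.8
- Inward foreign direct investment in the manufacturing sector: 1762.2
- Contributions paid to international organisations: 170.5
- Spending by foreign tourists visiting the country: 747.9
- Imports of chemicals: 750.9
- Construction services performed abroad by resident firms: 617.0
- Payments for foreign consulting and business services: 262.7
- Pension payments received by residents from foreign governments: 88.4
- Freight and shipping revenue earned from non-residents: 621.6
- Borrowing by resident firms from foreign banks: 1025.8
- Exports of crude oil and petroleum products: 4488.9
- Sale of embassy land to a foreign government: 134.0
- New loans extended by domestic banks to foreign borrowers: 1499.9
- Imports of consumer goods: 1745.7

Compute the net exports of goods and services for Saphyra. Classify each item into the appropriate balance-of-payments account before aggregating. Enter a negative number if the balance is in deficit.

10590.6

Goods: 4488.9 - 750.9 - 1745.7 + 1975.8 + 6310.5 = 10278.6
Services: -1411.8 - 262.7 + 617.0 + 621.6 + 747.9 = 312.0
Trade balance = 10278.6 + 312.0 = 10590.6
(Excluded from the trade balance — financial account: inward foreign direct investment in the manufacturing sector 1762.2, borrowing by resident firms from foreign banks 1025.8, new loans extended by domestic banks to foreign borrowers 1499.9; secondary income: contributions paid to international organisations 170.5, pension payments received by residents from foreign governments 88.4; capital account: sale of embassy land to a foreign government 134.0.)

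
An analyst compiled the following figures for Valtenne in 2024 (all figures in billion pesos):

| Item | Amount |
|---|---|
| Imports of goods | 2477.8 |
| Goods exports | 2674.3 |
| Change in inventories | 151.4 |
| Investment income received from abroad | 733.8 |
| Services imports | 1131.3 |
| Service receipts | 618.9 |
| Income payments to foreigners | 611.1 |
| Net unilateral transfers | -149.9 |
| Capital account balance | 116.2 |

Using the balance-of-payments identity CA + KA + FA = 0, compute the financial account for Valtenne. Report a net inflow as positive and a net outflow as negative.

226.9

Goods balance = 2674.3 - 2477.8 = 196.5
Services balance = 618.9 - 1131.3 = -512.4
Trade balance (goods + services) = 196.5 + (-512.4) = -315.9
Net primary income = 733.8 - 611.1 = 122.7
Net secondary income = -149.9
Current account = -315.9 + 122.7 + (-149.9) = -343.1
Financial account = -(-343.1 + 116.2) = 226.9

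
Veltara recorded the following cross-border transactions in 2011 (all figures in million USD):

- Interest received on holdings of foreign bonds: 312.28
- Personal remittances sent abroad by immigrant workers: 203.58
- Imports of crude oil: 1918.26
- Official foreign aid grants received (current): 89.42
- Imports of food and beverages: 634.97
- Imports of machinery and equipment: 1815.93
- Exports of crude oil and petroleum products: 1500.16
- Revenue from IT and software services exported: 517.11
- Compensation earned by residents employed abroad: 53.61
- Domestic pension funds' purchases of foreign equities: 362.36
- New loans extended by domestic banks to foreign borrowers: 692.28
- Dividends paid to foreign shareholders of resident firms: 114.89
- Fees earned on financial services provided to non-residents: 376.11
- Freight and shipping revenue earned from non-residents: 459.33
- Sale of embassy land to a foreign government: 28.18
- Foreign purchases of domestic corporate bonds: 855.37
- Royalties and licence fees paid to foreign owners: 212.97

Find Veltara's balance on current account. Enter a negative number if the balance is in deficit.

-1592.58

Goods: -1815.93 + 1500.16 - 1918.26 - 634.97 = -2869.00
Services: 376.11 + 517.11 - 212.97 + 459.33 = 1139.58
Primary income: -114.89 + 312.28 + 53.61 = 251.00
Secondary income: 89.42 - 203.58 = -114.16
Current account = (-2869.00) + 1139.58 + 251.00 + (-114.16) = -1592.58
(Excluded from the current account — financial account: domestic pension funds' purchases of foreign equities 362.36, new loans extended by domestic banks to foreign borrowers 692.28, foreign purchases of domestic corporate bonds 855.37; capital account: sale of embassy land to a foreign government 28.18.)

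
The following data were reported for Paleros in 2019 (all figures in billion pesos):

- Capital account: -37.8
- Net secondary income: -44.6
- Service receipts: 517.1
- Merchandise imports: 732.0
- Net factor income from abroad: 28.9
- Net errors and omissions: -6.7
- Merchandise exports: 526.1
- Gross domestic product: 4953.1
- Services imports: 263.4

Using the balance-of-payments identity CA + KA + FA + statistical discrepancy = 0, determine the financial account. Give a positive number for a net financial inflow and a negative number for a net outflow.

12.4

Goods balance = 526.1 - 732.0 = -205.9
Services balance = 517.1 - 263.4 = 253.7
Trade balance (goods + services) = -205.9 + 253.7 = 47.8
Net primary income = 28.9
Net secondary income = -44.6
Current account = 47.8 + 28.9 + (-44.6) = 32.1
Financial account = -(32.1 + (-37.8) + (-6.7)) = 12.4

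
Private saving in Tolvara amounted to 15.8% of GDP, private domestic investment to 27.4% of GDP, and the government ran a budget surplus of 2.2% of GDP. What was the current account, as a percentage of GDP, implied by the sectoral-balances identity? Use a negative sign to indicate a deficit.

By the sectoral-balances identity, CA = (S_private - I) + (T - G).
Private balance = 15.8 - 27.4 = -11.6
Government balance (T - G) = 2.2
CA = -11.6 + 2.2 = -9.4

-9.4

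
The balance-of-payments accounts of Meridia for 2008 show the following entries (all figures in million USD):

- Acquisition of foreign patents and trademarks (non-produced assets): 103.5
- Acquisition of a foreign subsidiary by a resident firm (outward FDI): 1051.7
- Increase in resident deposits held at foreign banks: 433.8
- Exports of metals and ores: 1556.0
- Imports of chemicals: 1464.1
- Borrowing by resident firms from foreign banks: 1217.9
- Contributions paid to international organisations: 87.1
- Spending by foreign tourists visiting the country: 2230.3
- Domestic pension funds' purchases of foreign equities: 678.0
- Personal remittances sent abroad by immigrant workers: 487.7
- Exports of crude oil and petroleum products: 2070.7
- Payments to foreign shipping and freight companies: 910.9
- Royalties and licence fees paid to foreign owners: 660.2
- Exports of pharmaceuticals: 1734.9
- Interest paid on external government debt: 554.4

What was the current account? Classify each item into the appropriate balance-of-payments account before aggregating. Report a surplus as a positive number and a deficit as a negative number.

3427.5

Goods: -1464.1 + 1556.0 + 2070.7 + 1734.9 = 3897.5
Services: -660.2 + 2230.3 - 910.9 = 659.2
Primary income: -554.4
Secondary income: -87.1 - 487.7 = -574.8
Current account = 3897.5 + 659.2 + (-554.4) + (-574.8) = 3427.5
(Excluded from the current account — capital account: acquisition of foreign patents and trademarks (non-produced assets) 103.5; financial account: acquisition of a foreign subsidiary by a resident firm (outward FDI) 1051.7, increase in resident deposits held at foreign banks 433.8, borrowing by resident firms from foreign banks 1217.9, domestic pension funds' purchases of foreign equities 678.0.)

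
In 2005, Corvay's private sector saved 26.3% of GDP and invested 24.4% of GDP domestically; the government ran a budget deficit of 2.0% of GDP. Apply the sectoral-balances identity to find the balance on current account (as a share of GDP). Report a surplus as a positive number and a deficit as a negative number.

By the sectoral-balances identity, CA = (S_private - I) + (T - G).
Private balance = 26.3 - 24.4 = 1.9
Government balance (T - G) = -2.0
CA = 1.9 + (-2.0) = -0.1

-0.1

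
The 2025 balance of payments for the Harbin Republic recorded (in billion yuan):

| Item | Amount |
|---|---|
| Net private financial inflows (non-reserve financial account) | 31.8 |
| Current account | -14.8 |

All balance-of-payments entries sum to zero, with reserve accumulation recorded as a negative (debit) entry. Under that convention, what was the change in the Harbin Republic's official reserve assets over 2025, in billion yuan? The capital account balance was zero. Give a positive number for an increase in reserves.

17.0

Official reserve transactions balance = -((-14.8) + 31.8) = -17.0
An accumulation of reserves is recorded as a debit (negative entry), so the change in the stock of reserves is the negative of that balance.
Change in official reserves = -(-17.0) = 17.0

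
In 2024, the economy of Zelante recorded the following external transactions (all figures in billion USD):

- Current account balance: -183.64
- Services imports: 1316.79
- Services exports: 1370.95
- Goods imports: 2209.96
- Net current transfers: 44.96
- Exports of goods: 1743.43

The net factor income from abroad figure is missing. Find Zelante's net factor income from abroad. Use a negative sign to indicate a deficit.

Current account = goods balance + services balance + net primary income + net secondary income
Sum of the known components = -367.41
Net factor income from abroad = CA - (known components) = -183.64 - (-367.41) = 183.77

183.77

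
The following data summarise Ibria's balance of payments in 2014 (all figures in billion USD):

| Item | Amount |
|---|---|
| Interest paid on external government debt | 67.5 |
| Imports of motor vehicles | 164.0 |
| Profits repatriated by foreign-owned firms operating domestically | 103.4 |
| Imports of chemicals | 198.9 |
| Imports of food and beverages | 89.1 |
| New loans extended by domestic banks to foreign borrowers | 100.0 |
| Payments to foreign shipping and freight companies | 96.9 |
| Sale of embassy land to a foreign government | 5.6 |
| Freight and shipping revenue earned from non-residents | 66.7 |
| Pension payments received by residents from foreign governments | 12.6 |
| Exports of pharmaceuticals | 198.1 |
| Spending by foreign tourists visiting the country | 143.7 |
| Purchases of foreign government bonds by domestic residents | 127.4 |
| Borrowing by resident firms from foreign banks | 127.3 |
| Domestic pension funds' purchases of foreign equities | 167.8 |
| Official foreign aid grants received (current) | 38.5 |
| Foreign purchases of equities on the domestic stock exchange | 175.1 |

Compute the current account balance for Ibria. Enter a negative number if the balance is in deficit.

Goods: 198.1 - 164.0 - 198.9 - 89.1 = -253.9
Services: -96.9 + 66.7 + 143.7 = 113.5
Primary income: -103.4 - 67.5 = -170.9
Secondary income: 12.6 + 38.5 = 51.1
Current account = (-253.9) + 113.5 + (-170.9) + 51.1 = -260.2
(Excluded from the current account — financial account: new loans extended by domestic banks to foreign borrowers 100.0, purchases of foreign government bonds by domestic residents 127.4, borrowing by resident firms from foreign banks 127.3, domestic pension funds' purchases of foreign equities 167.8, foreign purchases of equities on the domestic stock exchange 175.1; capital account: sale of embassy land to a foreign government 5.6.)

-260.2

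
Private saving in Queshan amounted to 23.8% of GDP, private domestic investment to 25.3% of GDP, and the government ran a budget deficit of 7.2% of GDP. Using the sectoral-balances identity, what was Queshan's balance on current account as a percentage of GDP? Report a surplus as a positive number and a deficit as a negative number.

-8.7

By the sectoral-balances identity, CA = (S_private - I) + (T - G).
Private balance = 23.8 - 25.3 = -1.5
Government balance (T - G) = -7.2
CA = -1.5 + (-7.2) = -8.7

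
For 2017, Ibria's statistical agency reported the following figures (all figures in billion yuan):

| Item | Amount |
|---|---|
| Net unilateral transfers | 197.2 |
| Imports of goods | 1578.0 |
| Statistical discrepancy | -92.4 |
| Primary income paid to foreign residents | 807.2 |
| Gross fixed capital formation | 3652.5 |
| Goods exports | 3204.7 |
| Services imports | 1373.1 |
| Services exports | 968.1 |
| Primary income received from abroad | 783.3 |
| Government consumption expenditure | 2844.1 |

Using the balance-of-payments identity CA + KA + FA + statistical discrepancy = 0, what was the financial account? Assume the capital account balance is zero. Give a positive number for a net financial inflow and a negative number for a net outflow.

Goods balance = 3204.7 - 1578.0 = 1626.7
Services balance = 968.1 - 1373.1 = -405.0
Trade balance (goods + services) = 1626.7 + (-405.0) = 1221.7
Net primary income = 783.3 - 807.2 = -23.9
Net secondary income = 197.2
Current account = 1221.7 + (-23.9) + 197.2 = 1395.0
Financial account = -(1395.0 + (-92.4)) = -1302.6

-1302.6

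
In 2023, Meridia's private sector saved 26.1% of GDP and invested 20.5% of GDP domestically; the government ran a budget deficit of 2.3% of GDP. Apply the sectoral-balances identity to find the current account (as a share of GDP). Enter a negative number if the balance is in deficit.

3.3

By the sectoral-balances identity, CA = (S_private - I) + (T - G).
Private balance = 26.1 - 20.5 = 5.6
Government balance (T - G) = -2.3
CA = 5.6 + (-2.3) = 3.3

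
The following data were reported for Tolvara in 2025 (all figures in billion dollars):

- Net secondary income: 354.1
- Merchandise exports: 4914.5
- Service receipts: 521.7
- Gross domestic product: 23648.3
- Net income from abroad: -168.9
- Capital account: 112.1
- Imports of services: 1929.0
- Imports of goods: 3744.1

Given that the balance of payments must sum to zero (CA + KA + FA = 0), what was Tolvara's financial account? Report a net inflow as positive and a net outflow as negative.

Goods balance = 4914.5 - 3744.1 = 1170.4
Services balance = 521.7 - 1929.0 = -1407.3
Trade balance (goods + services) = 1170.4 + (-1407.3) = -236.9
Net primary income = -168.9
Net secondary income = 354.1
Current account = -236.9 + (-168.9) + 354.1 = -51.7
Financial account = -(-51.7 + 112.1) = -60.4

-60.4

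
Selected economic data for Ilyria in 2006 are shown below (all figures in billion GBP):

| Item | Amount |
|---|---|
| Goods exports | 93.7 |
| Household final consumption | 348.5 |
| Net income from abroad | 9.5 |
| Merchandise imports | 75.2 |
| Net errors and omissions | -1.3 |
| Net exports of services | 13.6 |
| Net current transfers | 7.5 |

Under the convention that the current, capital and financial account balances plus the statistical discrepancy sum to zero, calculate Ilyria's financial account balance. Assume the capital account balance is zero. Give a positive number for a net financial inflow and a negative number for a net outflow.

Goods balance = 93.7 - 75.2 = 18.5
Services balance = 13.6
Trade balance (goods + services) = 18.5 + 13.6 = 32.1
Net primary income = 9.5
Net secondary income = 7.5
Current account = 32.1 + 9.5 + 7.5 = 49.1
Financial account = -(49.1 + (-1.3)) = -47.8

-47.8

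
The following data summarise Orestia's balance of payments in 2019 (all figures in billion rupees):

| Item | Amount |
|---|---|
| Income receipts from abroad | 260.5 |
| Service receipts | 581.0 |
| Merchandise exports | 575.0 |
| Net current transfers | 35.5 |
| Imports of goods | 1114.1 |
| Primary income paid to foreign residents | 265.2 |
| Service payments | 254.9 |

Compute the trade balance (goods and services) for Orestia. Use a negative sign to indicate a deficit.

Goods balance = 575.0 - 1114.1 = -539.1
Services balance = 581.0 - 254.9 = 326.1
Trade balance (goods + services) = -539.1 + 326.1 = -213.0

-213.0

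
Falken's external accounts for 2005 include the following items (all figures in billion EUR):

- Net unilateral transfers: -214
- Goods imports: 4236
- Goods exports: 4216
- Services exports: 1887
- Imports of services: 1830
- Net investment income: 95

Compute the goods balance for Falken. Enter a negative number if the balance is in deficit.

Goods balance = 4216 - 4236 = -20

-20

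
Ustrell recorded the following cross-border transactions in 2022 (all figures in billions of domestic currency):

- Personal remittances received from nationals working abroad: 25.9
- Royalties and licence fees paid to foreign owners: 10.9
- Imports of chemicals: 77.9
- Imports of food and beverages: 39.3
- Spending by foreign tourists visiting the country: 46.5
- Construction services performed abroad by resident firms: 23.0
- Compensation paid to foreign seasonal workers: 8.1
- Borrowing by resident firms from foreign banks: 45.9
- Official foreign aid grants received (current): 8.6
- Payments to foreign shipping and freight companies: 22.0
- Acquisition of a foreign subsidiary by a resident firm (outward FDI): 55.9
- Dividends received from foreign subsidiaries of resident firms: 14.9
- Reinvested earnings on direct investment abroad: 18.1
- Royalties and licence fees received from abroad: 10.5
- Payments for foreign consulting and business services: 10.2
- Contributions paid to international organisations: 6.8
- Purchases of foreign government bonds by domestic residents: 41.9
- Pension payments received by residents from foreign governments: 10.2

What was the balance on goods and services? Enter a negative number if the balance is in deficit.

Goods: -39.3 - 77.9 = -117.2
Services: -22.0 + 10.5 - 10.9 + 46.5 + 23.0 - 10.2 = 36.9
Trade balance = -117.2 + 36.9 = -80.3
(Excluded from the trade balance — secondary income: personal remittances received from nationals working abroad 25.9, official foreign aid grants received (current) 8.6, contributions paid to international organisations 6.8, pension payments received by residents from foreign governments 10.2; primary income: compensation paid to foreign seasonal workers 8.1, dividends received from foreign subsidiaries of resident firms 14.9, reinvested earnings on direct investment abroad 18.1; financial account: borrowing by resident firms from foreign banks 45.9, acquisition of a foreign subsidiary by a resident firm (outward FDI) 55.9, purchases of foreign government bonds by domestic residents 41.9.)

-80.3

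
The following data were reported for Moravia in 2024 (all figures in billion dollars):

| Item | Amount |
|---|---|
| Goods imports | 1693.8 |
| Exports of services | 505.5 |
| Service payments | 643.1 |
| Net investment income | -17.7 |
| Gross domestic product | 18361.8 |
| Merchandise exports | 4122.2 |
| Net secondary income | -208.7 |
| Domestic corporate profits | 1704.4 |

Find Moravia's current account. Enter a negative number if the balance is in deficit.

2064.4

Goods balance = 4122.2 - 1693.8 = 2428.4
Services balance = 505.5 - 643.1 = -137.6
Trade balance (goods + services) = 2428.4 + (-137.6) = 2290.8
Net primary income = -17.7
Net secondary income = -208.7
Current account = 2290.8 + (-17.7) + (-208.7) = 2064.4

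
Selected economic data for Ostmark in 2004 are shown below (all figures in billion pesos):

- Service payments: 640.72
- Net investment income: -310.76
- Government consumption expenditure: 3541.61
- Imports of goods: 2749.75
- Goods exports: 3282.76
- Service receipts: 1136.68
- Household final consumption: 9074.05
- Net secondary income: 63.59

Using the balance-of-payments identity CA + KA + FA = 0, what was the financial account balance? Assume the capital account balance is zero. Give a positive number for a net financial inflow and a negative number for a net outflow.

Goods balance = 3282.76 - 2749.75 = 533.01
Services balance = 1136.68 - 640.72 = 495.96
Trade balance (goods + services) = 533.01 + 495.96 = 1028.97
Net primary income = -310.76
Net secondary income = 63.59
Current account = 1028.97 + (-310.76) + 63.59 = 781.80
Financial account = -(781.80) = -781.80

-781.80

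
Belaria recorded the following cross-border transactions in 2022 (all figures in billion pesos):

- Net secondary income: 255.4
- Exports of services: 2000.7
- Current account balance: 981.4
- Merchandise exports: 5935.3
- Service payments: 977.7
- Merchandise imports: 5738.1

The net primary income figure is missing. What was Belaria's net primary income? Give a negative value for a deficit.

-494.2

Current account = goods balance + services balance + net primary income + net secondary income
Sum of the known components = 1475.6
Net primary income = CA - (known components) = 981.4 - 1475.6 = -494.2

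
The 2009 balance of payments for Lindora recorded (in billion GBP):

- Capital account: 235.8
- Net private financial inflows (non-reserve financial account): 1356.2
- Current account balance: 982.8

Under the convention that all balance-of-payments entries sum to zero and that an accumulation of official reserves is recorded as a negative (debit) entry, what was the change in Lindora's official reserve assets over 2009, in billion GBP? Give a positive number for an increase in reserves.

Official reserve transactions balance = -(982.8 + 235.8 + 1356.2) = -2574.8
An accumulation of reserves is recorded as a debit (negative entry), so the change in the stock of reserves is the negative of that balance.
Change in official reserves = -(-2574.8) = 2574.8

2574.8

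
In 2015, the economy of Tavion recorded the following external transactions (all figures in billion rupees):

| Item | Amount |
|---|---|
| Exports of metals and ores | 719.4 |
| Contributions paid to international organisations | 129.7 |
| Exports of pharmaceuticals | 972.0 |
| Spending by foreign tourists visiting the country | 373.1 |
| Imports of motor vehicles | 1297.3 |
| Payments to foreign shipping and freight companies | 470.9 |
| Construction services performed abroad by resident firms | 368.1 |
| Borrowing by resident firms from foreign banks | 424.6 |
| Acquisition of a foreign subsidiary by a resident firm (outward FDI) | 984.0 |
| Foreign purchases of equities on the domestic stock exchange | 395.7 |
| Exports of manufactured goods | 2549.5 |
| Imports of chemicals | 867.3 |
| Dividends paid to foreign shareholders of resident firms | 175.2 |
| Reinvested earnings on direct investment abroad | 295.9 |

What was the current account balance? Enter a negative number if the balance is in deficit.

2337.6

Goods: 719.4 + 2549.5 + 972.0 - 867.3 - 1297.3 = 2076.3
Services: 373.1 - 470.9 + 368.1 = 270.3
Primary income: 295.9 - 175.2 = 120.7
Secondary income: -129.7
Current account = 2076.3 + 270.3 + 120.7 + (-129.7) = 2337.6
(Excluded from the current account — financial account: borrowing by resident firms from foreign banks 424.6, acquisition of a foreign subsidiary by a resident firm (outward FDI) 984.0, foreign purchases of equities on the domestic stock exchange 395.7.)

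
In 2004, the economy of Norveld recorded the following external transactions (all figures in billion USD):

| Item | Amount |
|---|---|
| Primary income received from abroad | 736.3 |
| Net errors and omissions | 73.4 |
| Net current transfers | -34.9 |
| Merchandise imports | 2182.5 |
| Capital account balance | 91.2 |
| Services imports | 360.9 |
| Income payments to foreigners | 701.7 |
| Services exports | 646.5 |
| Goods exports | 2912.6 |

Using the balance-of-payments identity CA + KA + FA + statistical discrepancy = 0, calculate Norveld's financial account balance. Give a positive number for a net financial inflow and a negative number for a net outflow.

-1180.0

Goods balance = 2912.6 - 2182.5 = 730.1
Services balance = 646.5 - 360.9 = 285.6
Trade balance (goods + services) = 730.1 + 285.6 = 1015.7
Net primary income = 736.3 - 701.7 = 34.6
Net secondary income = -34.9
Current account = 1015.7 + 34.6 + (-34.9) = 1015.4
Financial account = -(1015.4 + 91.2 + 73.4) = -1180.0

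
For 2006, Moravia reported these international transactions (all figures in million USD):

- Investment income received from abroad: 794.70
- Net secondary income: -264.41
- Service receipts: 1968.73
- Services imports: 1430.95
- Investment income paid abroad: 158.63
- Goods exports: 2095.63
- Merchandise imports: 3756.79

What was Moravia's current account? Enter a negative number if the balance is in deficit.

-751.72

Goods balance = 2095.63 - 3756.79 = -1661.16
Services balance = 1968.73 - 1430.95 = 537.78
Trade balance (goods + services) = -1661.16 + 537.78 = -1123.38
Net primary income = 794.70 - 158.63 = 636.07
Net secondary income = -264.41
Current account = -1123.38 + 636.07 + (-264.41) = -751.72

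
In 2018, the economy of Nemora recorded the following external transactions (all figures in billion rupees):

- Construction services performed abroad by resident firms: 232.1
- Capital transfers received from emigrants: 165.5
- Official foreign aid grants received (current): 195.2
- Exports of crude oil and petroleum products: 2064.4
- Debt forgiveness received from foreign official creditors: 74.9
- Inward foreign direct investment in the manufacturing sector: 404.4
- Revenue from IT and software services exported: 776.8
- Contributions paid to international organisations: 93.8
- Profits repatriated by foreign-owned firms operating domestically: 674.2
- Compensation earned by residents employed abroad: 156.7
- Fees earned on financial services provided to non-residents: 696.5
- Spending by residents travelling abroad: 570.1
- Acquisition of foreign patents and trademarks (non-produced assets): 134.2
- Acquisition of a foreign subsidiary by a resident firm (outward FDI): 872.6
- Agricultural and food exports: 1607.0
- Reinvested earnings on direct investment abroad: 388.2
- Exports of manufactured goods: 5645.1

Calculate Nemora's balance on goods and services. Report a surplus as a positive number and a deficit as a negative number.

10451.8

Goods: 1607.0 + 2064.4 + 5645.1 = 9316.5
Services: -570.1 + 696.5 + 232.1 + 776.8 = 1135.3
Trade balance = 9316.5 + 1135.3 = 10451.8
(Excluded from the trade balance — capital account: capital transfers received from emigrants 165.5, debt forgiveness received from foreign official creditors 74.9, acquisition of foreign patents and trademarks (non-produced assets) 134.2; secondary income: official foreign aid grants received (current) 195.2, contributions paid to international organisations 93.8; financial account: inward foreign direct investment in the manufacturing sector 404.4, acquisition of a foreign subsidiary by a resident firm (outward FDI) 872.6; primary income: profits repatriated by foreign-owned firms operating domestically 674.2, compensation earned by residents employed abroad 156.7, reinvested earnings on direct investment abroad 388.2.)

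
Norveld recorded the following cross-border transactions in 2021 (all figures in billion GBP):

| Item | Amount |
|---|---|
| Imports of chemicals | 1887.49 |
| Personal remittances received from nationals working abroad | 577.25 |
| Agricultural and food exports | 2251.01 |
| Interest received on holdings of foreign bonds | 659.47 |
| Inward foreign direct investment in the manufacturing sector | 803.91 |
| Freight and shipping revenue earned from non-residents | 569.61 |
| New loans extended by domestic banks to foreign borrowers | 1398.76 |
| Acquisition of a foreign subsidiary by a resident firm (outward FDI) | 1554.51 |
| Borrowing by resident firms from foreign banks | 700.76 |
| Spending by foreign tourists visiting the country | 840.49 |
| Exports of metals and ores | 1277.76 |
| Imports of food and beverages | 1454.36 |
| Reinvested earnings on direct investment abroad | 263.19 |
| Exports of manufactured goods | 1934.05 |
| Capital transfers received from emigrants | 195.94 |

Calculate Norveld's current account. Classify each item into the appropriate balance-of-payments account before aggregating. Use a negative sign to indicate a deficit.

5030.98

Goods: 1934.05 - 1887.49 + 1277.76 - 1454.36 + 2251.01 = 2120.97
Services: 840.49 + 569.61 = 1410.10
Primary income: 659.47 + 263.19 = 922.66
Secondary income: 577.25
Current account = 2120.97 + 1410.10 + 922.66 + 577.25 = 5030.98
(Excluded from the current account — financial account: inward foreign direct investment in the manufacturing sector 803.91, new loans extended by domestic banks to foreign borrowers 1398.76, acquisition of a foreign subsidiary by a resident firm (outward FDI) 1554.51, borrowing by resident firms from foreign banks 700.76; capital account: capital transfers received from emigrants 195.94.)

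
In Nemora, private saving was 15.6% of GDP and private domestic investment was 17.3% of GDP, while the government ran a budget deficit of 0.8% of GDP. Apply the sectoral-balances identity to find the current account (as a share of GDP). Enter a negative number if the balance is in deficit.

By the sectoral-balances identity, CA = (S_private - I) + (T - G).
Private balance = 15.6 - 17.3 = -1.7
Government balance (T - G) = -0.8
CA = -1.7 + (-0.8) = -2.5

-2.5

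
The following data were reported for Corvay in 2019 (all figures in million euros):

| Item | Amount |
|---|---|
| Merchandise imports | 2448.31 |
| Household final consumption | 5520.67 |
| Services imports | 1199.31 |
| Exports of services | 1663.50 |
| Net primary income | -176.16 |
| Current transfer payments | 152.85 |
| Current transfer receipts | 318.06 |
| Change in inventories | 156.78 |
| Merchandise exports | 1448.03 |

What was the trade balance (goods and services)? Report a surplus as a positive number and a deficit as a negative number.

Goods balance = 1448.03 - 2448.31 = -1000.28
Services balance = 1663.50 - 1199.31 = 464.19
Trade balance (goods + services) = -1000.28 + 464.19 = -536.09

-536.09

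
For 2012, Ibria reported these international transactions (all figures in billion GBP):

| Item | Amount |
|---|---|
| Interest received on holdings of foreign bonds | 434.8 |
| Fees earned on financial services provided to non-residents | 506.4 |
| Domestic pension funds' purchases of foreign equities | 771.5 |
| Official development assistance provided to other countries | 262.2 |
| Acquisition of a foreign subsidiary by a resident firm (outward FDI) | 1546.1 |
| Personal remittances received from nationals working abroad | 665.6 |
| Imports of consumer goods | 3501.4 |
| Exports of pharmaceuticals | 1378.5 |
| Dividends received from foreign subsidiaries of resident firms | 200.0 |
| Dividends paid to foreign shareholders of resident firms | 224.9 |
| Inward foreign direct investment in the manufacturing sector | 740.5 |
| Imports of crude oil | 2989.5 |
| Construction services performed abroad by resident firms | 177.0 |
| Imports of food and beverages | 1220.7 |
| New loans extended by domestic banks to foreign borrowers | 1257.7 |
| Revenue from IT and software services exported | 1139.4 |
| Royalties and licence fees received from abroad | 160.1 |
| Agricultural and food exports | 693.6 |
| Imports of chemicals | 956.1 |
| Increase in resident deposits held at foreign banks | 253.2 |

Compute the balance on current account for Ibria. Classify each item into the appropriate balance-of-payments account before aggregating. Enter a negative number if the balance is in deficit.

Goods: -3501.4 - 1220.7 - 2989.5 - 956.1 + 693.6 + 1378.5 = -6595.6
Services: 1139.4 + 160.1 + 177.0 + 506.4 = 1982.9
Primary income: 434.8 + 200.0 - 224.9 = 409.9
Secondary income: 665.6 - 262.2 = 403.4
Current account = (-6595.6) + 1982.9 + 409.9 + 403.4 = -3799.4
(Excluded from the current account — financial account: domestic pension funds' purchases of foreign equities 771.5, acquisition of a foreign subsidiary by a resident firm (outward FDI) 1546.1, inward foreign direct investment in the manufacturing sector 740.5, new loans extended by domestic banks to foreign borrowers 1257.7, increase in resident deposits held at foreign banks 253.2.)

-3799.4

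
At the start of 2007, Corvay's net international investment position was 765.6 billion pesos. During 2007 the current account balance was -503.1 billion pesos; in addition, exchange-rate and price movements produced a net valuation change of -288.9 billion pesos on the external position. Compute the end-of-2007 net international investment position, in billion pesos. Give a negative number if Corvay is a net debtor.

-26.4

Change in NIIP = current account + net valuation change = -503.1 + (-288.9) = -792.0
End-of-year NIIP = 765.6 + (-792.0) = -26.4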